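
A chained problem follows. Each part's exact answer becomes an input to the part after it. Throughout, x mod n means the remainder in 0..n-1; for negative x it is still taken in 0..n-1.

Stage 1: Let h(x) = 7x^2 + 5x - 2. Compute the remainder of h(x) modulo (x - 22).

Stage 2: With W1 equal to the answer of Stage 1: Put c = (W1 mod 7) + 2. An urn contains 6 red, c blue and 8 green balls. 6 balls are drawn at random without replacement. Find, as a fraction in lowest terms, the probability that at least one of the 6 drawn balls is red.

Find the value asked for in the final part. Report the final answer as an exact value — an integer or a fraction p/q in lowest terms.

2118/2261

Stage 1: remainder = value at the root: 7*(22)^2 + 5*(22)^1 - 2 = (3388) + (110) + (-2) = 3496; answer 3496
Stage 2: W1 = 3496; c = 5; total draws C(19,6) = 27132; complement C(13,6) = 1716; favorable 27132 - 1716 = 25416; P = 2118/2261; answer 2118/2261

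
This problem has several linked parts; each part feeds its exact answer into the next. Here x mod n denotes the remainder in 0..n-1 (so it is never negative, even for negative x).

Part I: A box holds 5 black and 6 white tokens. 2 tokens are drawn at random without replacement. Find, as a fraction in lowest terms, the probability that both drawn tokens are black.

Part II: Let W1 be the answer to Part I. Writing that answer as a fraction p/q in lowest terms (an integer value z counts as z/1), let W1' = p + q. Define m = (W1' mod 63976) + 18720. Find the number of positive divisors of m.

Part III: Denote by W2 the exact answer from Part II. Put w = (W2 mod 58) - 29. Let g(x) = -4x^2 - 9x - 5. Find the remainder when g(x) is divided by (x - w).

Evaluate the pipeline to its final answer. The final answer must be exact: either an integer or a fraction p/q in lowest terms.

Part I: total draws C(11,2) = 55; favorable C(5,2) = 10; P = 2/11; answer 2/11
Part II: W1 = 2/11; threaded value p + q = 13; m = 18733; 18733 = 11 * 13 * 131; number of divisors = (1+1) * (1+1) * (1+1) = 8; answer 8
Part III: W2 = 8; w = -21; remainder = value at the root: -4*(-21)^2 - 9*(-21)^1 - 5 = (-1764) + (189) + (-5) = -1580; answer -1580

-1580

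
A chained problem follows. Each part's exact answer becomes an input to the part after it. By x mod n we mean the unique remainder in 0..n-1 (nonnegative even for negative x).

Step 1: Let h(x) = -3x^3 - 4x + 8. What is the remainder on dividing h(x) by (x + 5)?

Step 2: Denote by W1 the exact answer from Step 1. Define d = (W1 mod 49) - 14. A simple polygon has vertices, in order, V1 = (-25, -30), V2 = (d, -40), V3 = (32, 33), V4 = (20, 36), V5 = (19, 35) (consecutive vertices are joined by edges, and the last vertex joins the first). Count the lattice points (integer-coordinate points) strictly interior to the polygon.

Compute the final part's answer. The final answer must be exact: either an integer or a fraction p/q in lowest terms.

1449

Step 1: remainder = value at the root: -3*(-5)^3 - 4*(-5)^1 + 8 = (375) + (20) + (8) = 403; answer 403
Step 2: W1 = 403; d = -3; cross terms: (-25*-40 - -3*-30)=910, (-3*33 - 32*-40)=1181, (32*36 - 20*33)=492, (20*35 - 19*36)=16, (19*-30 - -25*35)=305; twice the area = |2904| = 2904; area = 1452; boundary points = 2 + 1 + 3 + 1 + 1 = 8; strictly interior points = area - boundary/2 + 1 = 1449; answer 1449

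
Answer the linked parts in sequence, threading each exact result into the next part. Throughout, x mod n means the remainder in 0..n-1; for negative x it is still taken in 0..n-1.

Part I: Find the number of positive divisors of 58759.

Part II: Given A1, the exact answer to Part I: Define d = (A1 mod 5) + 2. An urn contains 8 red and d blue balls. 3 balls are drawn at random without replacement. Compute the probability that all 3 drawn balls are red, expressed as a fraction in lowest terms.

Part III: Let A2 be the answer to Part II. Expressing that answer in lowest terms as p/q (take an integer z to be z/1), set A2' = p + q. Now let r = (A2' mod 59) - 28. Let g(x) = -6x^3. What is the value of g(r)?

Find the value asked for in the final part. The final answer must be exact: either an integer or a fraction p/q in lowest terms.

13182

Part I: 58759 = 67 * 877; number of divisors = (1+1) * (1+1) = 4; answer 4
Part II: A1 = 4; d = 6; total draws C(14,3) = 364; favorable C(8,3) = 56; P = 2/13; answer 2/13
Part III: A2 = 2/13; threaded value p + q = 15; r = -13; -6*(-13)^3 = (13182) = 13182; answer 13182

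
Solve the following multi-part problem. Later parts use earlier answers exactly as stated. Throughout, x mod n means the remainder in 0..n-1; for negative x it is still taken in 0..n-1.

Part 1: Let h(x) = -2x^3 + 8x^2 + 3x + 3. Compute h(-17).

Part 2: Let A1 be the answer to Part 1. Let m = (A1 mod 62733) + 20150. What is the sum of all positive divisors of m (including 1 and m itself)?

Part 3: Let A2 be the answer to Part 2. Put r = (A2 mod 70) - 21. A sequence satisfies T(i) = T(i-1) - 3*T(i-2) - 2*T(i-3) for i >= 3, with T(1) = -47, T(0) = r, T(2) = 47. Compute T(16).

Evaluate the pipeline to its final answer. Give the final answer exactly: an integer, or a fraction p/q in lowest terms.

Part 1: -2*(-17)^3 + 8*(-17)^2 + 3*(-17)^1 + 3 = (9826) + (2312) + (-51) + (3) = 12090; answer 12090
Part 2: A1 = 12090; m = 32240; 32240 = 2^4 * 5 * 13 * 31; sigma = (1 + 2 + 4 + 8 + 16) * (1 + 5) * (1 + 13) * (1 + 31) = 31 * 6 * 14 * 32 = 83328; answer 83328
Part 3: A2 = 83328; r = 7; T(3) = 1*(47) - 3*(-47) - 2*(7) = 174; iterating: T(3)=174, T(4)=127, T(5)=-489, T(6)=-1218, T(7)=-5, T(8)=4627, T(9)=7078, T(10)=-6793, T(11)=-37281, T(12)=-31058, T(13)=94371, T(14)=262107, T(15)=41110, T(16)=-933953; answer -933953

-933953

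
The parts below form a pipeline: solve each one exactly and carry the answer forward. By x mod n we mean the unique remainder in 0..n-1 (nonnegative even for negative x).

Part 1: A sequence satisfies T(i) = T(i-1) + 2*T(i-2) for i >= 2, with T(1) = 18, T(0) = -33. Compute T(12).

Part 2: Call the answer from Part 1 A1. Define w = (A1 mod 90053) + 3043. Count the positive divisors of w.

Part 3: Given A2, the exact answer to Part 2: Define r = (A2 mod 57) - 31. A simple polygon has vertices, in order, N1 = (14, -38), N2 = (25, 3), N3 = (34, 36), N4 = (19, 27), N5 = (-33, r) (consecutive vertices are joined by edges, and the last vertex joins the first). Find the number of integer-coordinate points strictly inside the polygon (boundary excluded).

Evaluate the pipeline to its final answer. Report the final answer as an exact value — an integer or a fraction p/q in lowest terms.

2063

Part 1: T(2) = 1*(18) + 2*(-33) = -48; iterating: T(2)=-48, T(3)=-12, T(4)=-108, T(5)=-132, T(6)=-348, T(7)=-612, T(8)=-1308, T(9)=-2532, T(10)=-5148, T(11)=-10212, T(12)=-20508; answer -20508
Part 2: A1 = -20508; w = 72588; 72588 = 2^2 * 3 * 23 * 263; number of divisors = (2+1) * (1+1) * (1+1) * (1+1) = 24; answer 24
Part 3: A2 = 24; r = -7; cross terms: (14*3 - 25*-38)=992, (25*36 - 34*3)=798, (34*27 - 19*36)=234, (19*-7 - -33*27)=758, (-33*-38 - 14*-7)=1352; twice the area = |4134| = 4134; area = 2067; boundary points = 1 + 3 + 3 + 2 + 1 = 10; strictly interior points = area - boundary/2 + 1 = 2063; answer 2063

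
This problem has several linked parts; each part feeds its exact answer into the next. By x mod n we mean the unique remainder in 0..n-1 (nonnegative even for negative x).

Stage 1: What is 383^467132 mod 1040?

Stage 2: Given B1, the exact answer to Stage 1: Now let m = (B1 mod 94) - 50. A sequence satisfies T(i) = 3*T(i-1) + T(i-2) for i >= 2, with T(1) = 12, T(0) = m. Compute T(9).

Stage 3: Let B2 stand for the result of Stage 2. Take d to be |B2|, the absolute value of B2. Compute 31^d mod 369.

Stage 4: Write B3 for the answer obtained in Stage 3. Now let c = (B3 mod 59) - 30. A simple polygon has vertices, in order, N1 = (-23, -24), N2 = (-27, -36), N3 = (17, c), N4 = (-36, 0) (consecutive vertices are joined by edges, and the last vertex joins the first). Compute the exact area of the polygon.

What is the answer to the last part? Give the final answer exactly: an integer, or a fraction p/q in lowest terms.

1431/2

Stage 1: squarings mod 1040: 383^1=383, 383^2=49, 383^4=321, 383^8=81, 383^16=321, 383^32=81, 383^64=321, 383^128=81, 383^256=321, 383^512=81, 383^1024=321, 383^2048=81, 383^4096=321, 383^8192=81, 383^16384=321, 383^32768=81, 383^65536=321, 383^131072=81, 383^262144=321; 383^467132 = 383^4 * 383^8 * 383^16 * 383^32 * 383^128 * 383^8192 * 383^65536 * 383^131072 * 383^262144 = 81 (mod 1040); answer 81
Stage 2: B1 = 81; m = 31; T(2) = 3*(12) + 1*(31) = 67; iterating: T(2)=67, T(3)=213, T(4)=706, T(5)=2331, T(6)=7699, T(7)=25428, T(8)=83983, T(9)=277377; answer 277377
Stage 3: B2 = 277377; d = 277377; squarings mod 369: 31^1=31, 31^2=223, 31^4=283, 31^8=16, 31^16=256, 31^32=223, 31^64=283, 31^128=16, 31^256=256, 31^512=223, 31^1024=283, 31^2048=16, 31^4096=256, 31^8192=223, 31^16384=283, 31^32768=16, 31^65536=256, 31^131072=223, 31^262144=283; 31^277377 = 31^1 * 31^128 * 31^256 * 31^512 * 31^2048 * 31^4096 * 31^8192 * 31^262144 = 64 (mod 369); answer 64
Stage 4: B3 = 64; c = -25; cross terms: (-23*-36 - -27*-24)=180, (-27*-25 - 17*-36)=1287, (17*0 - -36*-25)=-900, (-36*-24 - -23*0)=864; twice the area = |1431| = 1431; area = 1431/2; answer 1431/2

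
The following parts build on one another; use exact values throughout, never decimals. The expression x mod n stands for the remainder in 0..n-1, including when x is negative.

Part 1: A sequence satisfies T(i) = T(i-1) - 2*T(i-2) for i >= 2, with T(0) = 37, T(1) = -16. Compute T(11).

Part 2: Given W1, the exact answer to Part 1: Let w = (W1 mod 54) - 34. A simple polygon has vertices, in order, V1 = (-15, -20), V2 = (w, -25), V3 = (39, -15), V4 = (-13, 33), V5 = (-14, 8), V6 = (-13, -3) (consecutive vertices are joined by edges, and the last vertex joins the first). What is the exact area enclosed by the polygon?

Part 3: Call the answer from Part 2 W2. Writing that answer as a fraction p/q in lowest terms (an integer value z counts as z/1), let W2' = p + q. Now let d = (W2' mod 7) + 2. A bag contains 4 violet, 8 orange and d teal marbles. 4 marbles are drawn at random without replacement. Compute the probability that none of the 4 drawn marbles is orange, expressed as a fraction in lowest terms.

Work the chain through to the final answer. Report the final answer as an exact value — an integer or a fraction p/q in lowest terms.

Part 1: T(2) = 1*(-16) - 2*(37) = -90; iterating: T(2)=-90, T(3)=-58, T(4)=122, T(5)=238, T(6)=-6, T(7)=-482, T(8)=-470, T(9)=494, T(10)=1434, T(11)=446; answer 446
Part 2: W1 = 446; w = -20; cross terms: (-15*-25 - -20*-20)=-25, (-20*-15 - 39*-25)=1275, (39*33 - -13*-15)=1092, (-13*8 - -14*33)=358, (-14*-3 - -13*8)=146, (-13*-20 - -15*-3)=215; twice the area = |3061| = 3061; area = 3061/2; answer 3061/2
Part 3: W2 = 3061/2; threaded value p + q = 3063; d = 6; total draws C(18,4) = 3060; favorable C(10,4) = 210; P = 7/102; answer 7/102

7/102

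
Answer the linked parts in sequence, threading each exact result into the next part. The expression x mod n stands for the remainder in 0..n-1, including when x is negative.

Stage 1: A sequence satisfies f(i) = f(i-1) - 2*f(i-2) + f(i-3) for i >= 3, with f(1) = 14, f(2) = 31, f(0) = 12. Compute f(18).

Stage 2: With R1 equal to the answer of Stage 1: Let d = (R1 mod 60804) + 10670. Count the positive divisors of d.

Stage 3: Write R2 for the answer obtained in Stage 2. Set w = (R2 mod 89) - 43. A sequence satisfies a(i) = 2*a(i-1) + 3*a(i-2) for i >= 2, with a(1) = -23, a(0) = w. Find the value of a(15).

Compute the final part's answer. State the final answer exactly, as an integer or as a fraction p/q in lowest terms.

-179361323

Stage 1: f(3) = 1*(31) - 2*(14) + 1*(12) = 15; iterating: f(3)=15, f(4)=-33, f(5)=-32, f(6)=49, f(7)=80, f(8)=-50, f(9)=-161, f(10)=19, f(11)=291, f(12)=92, f(13)=-471, f(14)=-364, f(15)=670, f(16)=927, f(17)=-777, f(18)=-1961; answer -1961
Stage 2: R1 = -1961; d = 69513; 69513 = 3 * 17 * 29 * 47; number of divisors = (1+1) * (1+1) * (1+1) * (1+1) = 16; answer 16
Stage 3: R2 = 16; w = -27; a(2) = 2*(-23) + 3*(-27) = -127; iterating: a(2)=-127, a(3)=-323, a(4)=-1027, a(5)=-3023, a(6)=-9127, a(7)=-27323, a(8)=-82027, a(9)=-246023, a(10)=-738127, a(11)=-2214323, a(12)=-6643027, a(13)=-19929023, a(14)=-59787127, a(15)=-179361323; answer -179361323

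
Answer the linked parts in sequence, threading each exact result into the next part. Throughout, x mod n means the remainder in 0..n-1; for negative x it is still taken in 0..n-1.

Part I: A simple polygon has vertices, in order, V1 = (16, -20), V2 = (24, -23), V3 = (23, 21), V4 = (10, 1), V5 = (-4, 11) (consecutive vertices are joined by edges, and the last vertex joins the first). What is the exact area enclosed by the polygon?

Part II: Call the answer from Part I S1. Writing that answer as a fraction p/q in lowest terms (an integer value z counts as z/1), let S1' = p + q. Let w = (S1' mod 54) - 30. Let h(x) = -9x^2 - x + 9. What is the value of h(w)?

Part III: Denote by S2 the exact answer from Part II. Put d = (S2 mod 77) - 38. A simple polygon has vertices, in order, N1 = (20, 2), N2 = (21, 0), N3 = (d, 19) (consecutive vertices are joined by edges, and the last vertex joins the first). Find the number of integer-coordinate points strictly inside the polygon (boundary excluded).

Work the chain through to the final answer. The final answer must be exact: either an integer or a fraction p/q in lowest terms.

Part I: cross terms: (16*-23 - 24*-20)=112, (24*21 - 23*-23)=1033, (23*1 - 10*21)=-187, (10*11 - -4*1)=114, (-4*-20 - 16*11)=-96; twice the area = |976| = 976; area = 488; answer 488
Part II: S1 = 488; threaded value p + q = 489; w = -27; -9*(-27)^2 - 1*(-27)^1 + 9 = (-6561) + (27) + (9) = -6525; answer -6525
Part III: S2 = -6525; d = -18; cross terms: (20*0 - 21*2)=-42, (21*19 - -18*0)=399, (-18*2 - 20*19)=-416; twice the area = |-59| = 59; area = 59/2; boundary points = 1 + 1 + 1 = 3; strictly interior points = area - boundary/2 + 1 = 29; answer 29

29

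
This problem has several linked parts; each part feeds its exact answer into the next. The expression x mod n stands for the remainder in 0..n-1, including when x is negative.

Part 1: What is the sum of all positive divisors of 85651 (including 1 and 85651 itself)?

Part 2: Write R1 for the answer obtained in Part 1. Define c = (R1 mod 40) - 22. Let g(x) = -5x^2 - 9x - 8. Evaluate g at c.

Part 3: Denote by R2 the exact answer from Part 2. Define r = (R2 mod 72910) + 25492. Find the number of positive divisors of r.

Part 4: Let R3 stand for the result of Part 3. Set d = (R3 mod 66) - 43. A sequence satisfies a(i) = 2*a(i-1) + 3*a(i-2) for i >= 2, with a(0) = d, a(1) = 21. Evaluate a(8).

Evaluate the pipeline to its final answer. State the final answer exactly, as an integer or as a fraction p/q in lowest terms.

-6585

Part 1: 85651 = 97 * 883; sigma = (1 + 97) * (1 + 883) = 98 * 884 = 86632; answer 86632
Part 2: R1 = 86632; c = 10; -5*(10)^2 - 9*(10)^1 - 8 = (-500) + (-90) + (-8) = -598; answer -598
Part 3: R2 = -598; r = 97804; 97804 = 2^2 * 7^2 * 499; number of divisors = (2+1) * (2+1) * (1+1) = 18; answer 18
Part 4: R3 = 18; d = -25; a(2) = 2*(21) + 3*(-25) = -33; iterating: a(2)=-33, a(3)=-3, a(4)=-105, a(5)=-219, a(6)=-753, a(7)=-2163, a(8)=-6585; answer -6585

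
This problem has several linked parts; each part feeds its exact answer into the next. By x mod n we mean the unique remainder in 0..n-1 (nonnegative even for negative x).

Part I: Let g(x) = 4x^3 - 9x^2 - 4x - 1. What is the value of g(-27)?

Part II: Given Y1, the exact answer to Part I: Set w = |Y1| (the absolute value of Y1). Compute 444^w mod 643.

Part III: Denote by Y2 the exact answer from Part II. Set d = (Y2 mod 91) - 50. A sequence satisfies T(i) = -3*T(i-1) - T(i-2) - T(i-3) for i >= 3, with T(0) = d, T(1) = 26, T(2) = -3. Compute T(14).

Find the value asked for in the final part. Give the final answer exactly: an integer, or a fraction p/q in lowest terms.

632905

Part I: 4*(-27)^3 - 9*(-27)^2 - 4*(-27)^1 - 1 = (-78732) + (-6561) + (108) + (-1) = -85186; answer -85186
Part II: Y1 = -85186; w = 85186; squarings mod 643: 444^1=444, 444^2=378, 444^4=138, 444^8=397, 444^16=74, 444^32=332, 444^64=271, 444^128=139, 444^256=31, 444^512=318, 444^1024=173, 444^2048=351, 444^4096=388, 444^8192=82, 444^16384=294, 444^32768=274, 444^65536=488; 444^85186 = 444^2 * 444^64 * 444^128 * 444^1024 * 444^2048 * 444^16384 * 444^65536 = 596 (mod 643); answer 596
Part III: Y2 = 596; d = 0; T(3) = -3*(-3) - 1*(26) - 1*(0) = -17; iterating: T(3)=-17, T(4)=28, T(5)=-64, T(6)=181, T(7)=-507, T(8)=1404, T(9)=-3886, T(10)=10761, T(11)=-29801, T(12)=82528, T(13)=-228544, T(14)=632905; answer 632905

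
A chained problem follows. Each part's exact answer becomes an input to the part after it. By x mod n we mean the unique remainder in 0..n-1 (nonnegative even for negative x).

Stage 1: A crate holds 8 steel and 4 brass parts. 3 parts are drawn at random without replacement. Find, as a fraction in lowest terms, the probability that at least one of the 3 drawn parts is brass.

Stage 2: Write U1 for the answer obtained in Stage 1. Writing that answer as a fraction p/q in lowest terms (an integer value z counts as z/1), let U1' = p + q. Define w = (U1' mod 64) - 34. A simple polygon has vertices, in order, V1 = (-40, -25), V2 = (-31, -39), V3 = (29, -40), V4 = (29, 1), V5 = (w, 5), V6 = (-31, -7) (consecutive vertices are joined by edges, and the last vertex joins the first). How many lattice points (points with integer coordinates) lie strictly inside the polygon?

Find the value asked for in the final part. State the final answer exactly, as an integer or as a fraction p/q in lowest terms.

Stage 1: total draws C(12,3) = 220; complement C(8,3) = 56; favorable 220 - 56 = 164; P = 41/55; answer 41/55
Stage 2: U1 = 41/55; threaded value p + q = 96; w = -2; cross terms: (-40*-39 - -31*-25)=785, (-31*-40 - 29*-39)=2371, (29*1 - 29*-40)=1189, (29*5 - -2*1)=147, (-2*-7 - -31*5)=169, (-31*-25 - -40*-7)=495; twice the area = |5156| = 5156; area = 2578; boundary points = 1 + 1 + 41 + 1 + 1 + 9 = 54; strictly interior points = area - boundary/2 + 1 = 2552; answer 2552

2552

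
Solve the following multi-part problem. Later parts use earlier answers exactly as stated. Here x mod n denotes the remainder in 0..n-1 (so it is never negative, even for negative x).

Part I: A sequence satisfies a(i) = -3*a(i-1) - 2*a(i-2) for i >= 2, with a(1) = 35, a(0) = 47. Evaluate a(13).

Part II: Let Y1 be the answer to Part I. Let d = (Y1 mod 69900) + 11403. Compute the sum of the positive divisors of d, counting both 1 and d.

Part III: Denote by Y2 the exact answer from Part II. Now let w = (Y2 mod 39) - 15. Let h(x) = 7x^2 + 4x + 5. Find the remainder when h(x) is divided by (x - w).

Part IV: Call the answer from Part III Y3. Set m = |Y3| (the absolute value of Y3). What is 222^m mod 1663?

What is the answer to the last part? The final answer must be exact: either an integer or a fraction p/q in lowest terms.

Part I: a(2) = -3*(35) - 2*(47) = -199; iterating: a(2)=-199, a(3)=527, a(4)=-1183, a(5)=2495, a(6)=-5119, a(7)=10367, a(8)=-20863, a(9)=41855, a(10)=-83839, a(11)=167807, a(12)=-335743, a(13)=671615; answer 671615
Part II: Y1 = 671615; d = 53918; 53918 = 2 * 26959; sigma = (1 + 2) * (1 + 26959) = 3 * 26960 = 80880; answer 80880
Part III: Y2 = 80880; w = 18; remainder = value at the root: 7*(18)^2 + 4*(18)^1 + 5 = (2268) + (72) + (5) = 2345; answer 2345
Part IV: Y3 = 2345; m = 2345; squarings mod 1663: 222^1=222, 222^2=1057, 222^4=1376, 222^8=882, 222^16=1303, 222^32=1549, 222^64=1355, 222^128=73, 222^256=340, 222^512=853, 222^1024=878, 222^2048=915; 222^2345 = 222^1 * 222^8 * 222^32 * 222^256 * 222^2048 = 1239 (mod 1663); answer 1239

1239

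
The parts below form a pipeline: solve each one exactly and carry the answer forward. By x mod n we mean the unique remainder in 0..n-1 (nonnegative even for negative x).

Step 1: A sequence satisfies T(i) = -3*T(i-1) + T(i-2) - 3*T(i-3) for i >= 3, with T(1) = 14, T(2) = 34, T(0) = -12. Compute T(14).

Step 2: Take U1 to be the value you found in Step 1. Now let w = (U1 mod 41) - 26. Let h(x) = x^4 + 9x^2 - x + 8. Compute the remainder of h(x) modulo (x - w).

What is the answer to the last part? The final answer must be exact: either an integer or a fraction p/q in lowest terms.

238642

Step 1: T(3) = -3*(34) + 1*(14) - 3*(-12) = -52; iterating: T(3)=-52, T(4)=148, T(5)=-598, T(6)=2098, T(7)=-7336, T(8)=25900, T(9)=-91330, T(10)=321898, T(11)=-1134724, T(12)=4000060, T(13)=-14100598, T(14)=49706026; answer 49706026
Step 2: U1 = 49706026; w = -22; remainder = value at the root: 1*(-22)^4 + 9*(-22)^2 - 1*(-22)^1 + 8 = (234256) + (4356) + (22) + (8) = 238642; answer 238642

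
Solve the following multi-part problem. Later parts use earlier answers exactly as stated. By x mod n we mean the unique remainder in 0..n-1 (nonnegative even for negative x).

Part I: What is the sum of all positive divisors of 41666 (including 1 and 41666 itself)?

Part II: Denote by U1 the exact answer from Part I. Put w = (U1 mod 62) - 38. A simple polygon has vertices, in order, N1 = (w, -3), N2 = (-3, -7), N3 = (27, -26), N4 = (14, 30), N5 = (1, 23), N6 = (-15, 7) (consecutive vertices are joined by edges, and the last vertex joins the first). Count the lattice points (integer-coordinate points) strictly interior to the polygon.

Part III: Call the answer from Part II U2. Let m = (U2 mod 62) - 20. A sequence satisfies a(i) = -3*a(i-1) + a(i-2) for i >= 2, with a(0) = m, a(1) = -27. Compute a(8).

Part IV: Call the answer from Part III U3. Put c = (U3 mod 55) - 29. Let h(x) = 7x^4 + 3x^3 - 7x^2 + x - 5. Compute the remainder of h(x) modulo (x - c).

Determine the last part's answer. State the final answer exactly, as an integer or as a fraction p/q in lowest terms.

1604433

Part I: 41666 = 2 * 83 * 251; sigma = (1 + 2) * (1 + 83) * (1 + 251) = 3 * 84 * 252 = 63504; answer 63504
Part II: U1 = 63504; w = -22; cross terms: (-22*-7 - -3*-3)=145, (-3*-26 - 27*-7)=267, (27*30 - 14*-26)=1174, (14*23 - 1*30)=292, (1*7 - -15*23)=352, (-15*-3 - -22*7)=199; twice the area = |2429| = 2429; area = 2429/2; boundary points = 1 + 1 + 1 + 1 + 16 + 1 = 21; strictly interior points = area - boundary/2 + 1 = 1205; answer 1205
Part III: U2 = 1205; m = 7; a(2) = -3*(-27) + 1*(7) = 88; iterating: a(2)=88, a(3)=-291, a(4)=961, a(5)=-3174, a(6)=10483, a(7)=-34623, a(8)=114352; answer 114352
Part IV: U3 = 114352; c = -22; remainder = value at the root: 7*(-22)^4 + 3*(-22)^3 - 7*(-22)^2 + 1*(-22)^1 - 5 = (1639792) + (-31944) + (-3388) + (-22) + (-5) = 1604433; answer 1604433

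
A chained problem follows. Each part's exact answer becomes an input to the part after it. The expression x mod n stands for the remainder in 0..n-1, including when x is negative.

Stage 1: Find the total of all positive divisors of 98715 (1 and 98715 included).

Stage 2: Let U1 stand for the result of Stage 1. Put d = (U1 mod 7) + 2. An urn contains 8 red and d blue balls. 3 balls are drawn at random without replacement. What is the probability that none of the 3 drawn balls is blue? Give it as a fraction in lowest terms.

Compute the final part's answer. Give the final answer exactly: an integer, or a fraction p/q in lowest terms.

Stage 1: 98715 = 3 * 5 * 6581; sigma = (1 + 3) * (1 + 5) * (1 + 6581) = 4 * 6 * 6582 = 157968; answer 157968
Stage 2: U1 = 157968; d = 8; total draws C(16,3) = 560; favorable C(8,3) = 56; P = 1/10; answer 1/10

1/10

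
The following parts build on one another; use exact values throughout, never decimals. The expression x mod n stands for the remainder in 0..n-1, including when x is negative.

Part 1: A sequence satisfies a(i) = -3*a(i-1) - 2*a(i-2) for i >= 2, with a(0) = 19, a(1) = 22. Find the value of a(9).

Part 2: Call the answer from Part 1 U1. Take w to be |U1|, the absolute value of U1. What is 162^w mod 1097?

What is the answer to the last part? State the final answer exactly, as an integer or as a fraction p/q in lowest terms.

791

Part 1: a(2) = -3*(22) - 2*(19) = -104; iterating: a(2)=-104, a(3)=268, a(4)=-596, a(5)=1252, a(6)=-2564, a(7)=5188, a(8)=-10436, a(9)=20932; answer 20932
Part 2: U1 = 20932; w = 20932; squarings mod 1097: 162^1=162, 162^2=1013, 162^4=474, 162^8=888, 162^16=898, 162^32=109, 162^64=911, 162^128=589, 162^256=269, 162^512=1056, 162^1024=584, 162^2048=986, 162^4096=254, 162^8192=890, 162^16384=66; 162^20932 = 162^4 * 162^64 * 162^128 * 162^256 * 162^4096 * 162^16384 = 791 (mod 1097); answer 791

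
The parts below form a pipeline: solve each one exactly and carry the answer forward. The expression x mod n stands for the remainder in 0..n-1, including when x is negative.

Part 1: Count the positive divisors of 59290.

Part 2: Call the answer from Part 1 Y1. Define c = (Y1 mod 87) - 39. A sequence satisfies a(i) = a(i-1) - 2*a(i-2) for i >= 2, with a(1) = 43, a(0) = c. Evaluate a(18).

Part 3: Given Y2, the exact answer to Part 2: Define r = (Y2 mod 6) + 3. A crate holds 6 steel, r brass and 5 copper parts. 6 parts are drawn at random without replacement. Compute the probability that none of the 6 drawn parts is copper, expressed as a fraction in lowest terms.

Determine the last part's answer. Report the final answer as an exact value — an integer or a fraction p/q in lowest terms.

6/143

Part 1: 59290 = 2 * 5 * 7^2 * 11^2; number of divisors = (1+1) * (1+1) * (2+1) * (2+1) = 36; answer 36
Part 2: Y1 = 36; c = -3; a(2) = 1*(43) - 2*(-3) = 49; iterating: a(2)=49, a(3)=-37, a(4)=-135, a(5)=-61, a(6)=209, a(7)=331, a(8)=-87, a(9)=-749, a(10)=-575, a(11)=923, a(12)=2073, a(13)=227, a(14)=-3919, a(15)=-4373, a(16)=3465, a(17)=12211, a(18)=5281; answer 5281
Part 3: Y2 = 5281; r = 4; total draws C(15,6) = 5005; favorable C(10,6) = 210; P = 6/143; answer 6/143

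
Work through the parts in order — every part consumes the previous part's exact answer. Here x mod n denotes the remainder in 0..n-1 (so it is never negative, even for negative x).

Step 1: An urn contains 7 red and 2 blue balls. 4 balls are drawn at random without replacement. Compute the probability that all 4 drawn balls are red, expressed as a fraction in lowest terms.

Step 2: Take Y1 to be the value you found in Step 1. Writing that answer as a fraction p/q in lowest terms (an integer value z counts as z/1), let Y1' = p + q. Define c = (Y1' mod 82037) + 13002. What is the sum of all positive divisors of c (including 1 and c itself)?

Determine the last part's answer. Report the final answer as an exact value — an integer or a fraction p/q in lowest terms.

Step 1: total draws C(9,4) = 126; favorable C(7,4) = 35; P = 5/18; answer 5/18
Step 2: Y1 = 5/18; threaded value p + q = 23; c = 13025; 13025 = 5^2 * 521; sigma = (1 + 5 + 25) * (1 + 521) = 31 * 522 = 16182; answer 16182

16182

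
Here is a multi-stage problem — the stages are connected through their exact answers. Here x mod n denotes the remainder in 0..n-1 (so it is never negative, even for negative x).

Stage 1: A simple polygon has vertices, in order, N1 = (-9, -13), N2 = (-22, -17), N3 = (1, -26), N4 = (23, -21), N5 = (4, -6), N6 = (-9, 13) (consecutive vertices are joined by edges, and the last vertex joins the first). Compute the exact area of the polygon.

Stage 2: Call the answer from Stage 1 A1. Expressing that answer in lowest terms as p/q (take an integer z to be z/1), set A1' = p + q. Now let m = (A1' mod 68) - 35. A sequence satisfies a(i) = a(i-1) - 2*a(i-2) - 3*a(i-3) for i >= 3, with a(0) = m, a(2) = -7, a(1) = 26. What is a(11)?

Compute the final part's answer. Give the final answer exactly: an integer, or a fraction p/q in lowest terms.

5335

Stage 1: cross terms: (-9*-17 - -22*-13)=-133, (-22*-26 - 1*-17)=589, (1*-21 - 23*-26)=577, (23*-6 - 4*-21)=-54, (4*13 - -9*-6)=-2, (-9*-13 - -9*13)=234; twice the area = |1211| = 1211; area = 1211/2; answer 1211/2
Stage 2: A1 = 1211/2; threaded value p + q = 1213; m = 22; a(3) = 1*(-7) - 2*(26) - 3*(22) = -125; iterating: a(3)=-125, a(4)=-189, a(5)=82, a(6)=835, a(7)=1238, a(8)=-678, a(9)=-5659, a(10)=-8017, a(11)=5335; answer 5335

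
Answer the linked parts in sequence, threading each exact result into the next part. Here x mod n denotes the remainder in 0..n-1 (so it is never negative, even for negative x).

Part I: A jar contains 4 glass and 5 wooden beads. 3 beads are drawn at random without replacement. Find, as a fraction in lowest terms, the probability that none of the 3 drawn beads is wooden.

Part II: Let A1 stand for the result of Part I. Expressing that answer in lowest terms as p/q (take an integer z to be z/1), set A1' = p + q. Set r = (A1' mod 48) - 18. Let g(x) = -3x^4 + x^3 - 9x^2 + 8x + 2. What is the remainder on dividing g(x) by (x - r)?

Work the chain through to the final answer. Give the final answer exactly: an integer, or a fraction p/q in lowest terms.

Part I: total draws C(9,3) = 84; favorable C(4,3) = 4; P = 1/21; answer 1/21
Part II: A1 = 1/21; threaded value p + q = 22; r = 4; remainder = value at the root: -3*(4)^4 + 1*(4)^3 - 9*(4)^2 + 8*(4)^1 + 2 = (-768) + (64) + (-144) + (32) + (2) = -814; answer -814

-814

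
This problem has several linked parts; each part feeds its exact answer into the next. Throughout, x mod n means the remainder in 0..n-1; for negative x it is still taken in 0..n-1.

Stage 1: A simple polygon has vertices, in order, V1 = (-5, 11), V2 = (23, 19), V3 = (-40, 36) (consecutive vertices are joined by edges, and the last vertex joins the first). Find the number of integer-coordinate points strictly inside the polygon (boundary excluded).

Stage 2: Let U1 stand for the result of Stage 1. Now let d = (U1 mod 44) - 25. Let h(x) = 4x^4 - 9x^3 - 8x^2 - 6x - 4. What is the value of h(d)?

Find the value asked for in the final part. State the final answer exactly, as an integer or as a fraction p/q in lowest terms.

Stage 1: cross terms: (-5*19 - 23*11)=-348, (23*36 - -40*19)=1588, (-40*11 - -5*36)=-260; twice the area = |980| = 980; area = 490; boundary points = 4 + 1 + 5 = 10; strictly interior points = area - boundary/2 + 1 = 486; answer 486
Stage 2: U1 = 486; d = -23; 4*(-23)^4 - 9*(-23)^3 - 8*(-23)^2 - 6*(-23)^1 - 4 = (1119364) + (109503) + (-4232) + (138) + (-4) = 1224769; answer 1224769

1224769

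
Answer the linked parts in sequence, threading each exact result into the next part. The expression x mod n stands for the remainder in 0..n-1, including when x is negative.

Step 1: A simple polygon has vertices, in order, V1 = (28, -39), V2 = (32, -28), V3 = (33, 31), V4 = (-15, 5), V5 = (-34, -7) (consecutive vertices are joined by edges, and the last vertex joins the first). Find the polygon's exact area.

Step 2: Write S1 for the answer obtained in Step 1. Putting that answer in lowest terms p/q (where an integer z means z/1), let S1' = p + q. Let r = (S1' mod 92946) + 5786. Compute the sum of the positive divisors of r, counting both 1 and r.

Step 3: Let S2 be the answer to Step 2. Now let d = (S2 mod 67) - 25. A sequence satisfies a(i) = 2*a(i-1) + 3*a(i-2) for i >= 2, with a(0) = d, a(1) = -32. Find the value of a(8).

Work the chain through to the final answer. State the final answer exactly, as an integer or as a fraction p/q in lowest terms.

-26224

Step 1: cross terms: (28*-28 - 32*-39)=464, (32*31 - 33*-28)=1916, (33*5 - -15*31)=630, (-15*-7 - -34*5)=275, (-34*-39 - 28*-7)=1522; twice the area = |4807| = 4807; area = 4807/2; answer 4807/2
Step 2: S1 = 4807/2; threaded value p + q = 4809; r = 10595; 10595 = 5 * 13 * 163; sigma = (1 + 5) * (1 + 13) * (1 + 163) = 6 * 14 * 164 = 13776; answer 13776
Step 3: S2 = 13776; d = 16; a(2) = 2*(-32) + 3*(16) = -16; iterating: a(2)=-16, a(3)=-128, a(4)=-304, a(5)=-992, a(6)=-2896, a(7)=-8768, a(8)=-26224; answer -26224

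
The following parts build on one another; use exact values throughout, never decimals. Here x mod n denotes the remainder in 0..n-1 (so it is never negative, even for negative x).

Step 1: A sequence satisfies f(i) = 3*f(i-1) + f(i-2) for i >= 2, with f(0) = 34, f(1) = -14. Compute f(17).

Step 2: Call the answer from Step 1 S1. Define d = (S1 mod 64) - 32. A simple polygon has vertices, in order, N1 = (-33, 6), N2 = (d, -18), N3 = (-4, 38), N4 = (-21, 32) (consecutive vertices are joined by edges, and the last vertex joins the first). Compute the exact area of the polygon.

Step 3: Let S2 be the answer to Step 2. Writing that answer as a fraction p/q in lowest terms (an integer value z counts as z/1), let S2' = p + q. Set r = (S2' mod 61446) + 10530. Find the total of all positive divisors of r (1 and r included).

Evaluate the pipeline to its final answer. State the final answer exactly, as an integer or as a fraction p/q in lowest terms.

Step 1: f(2) = 3*(-14) + 1*(34) = -8; iterating: f(2)=-8, f(3)=-38, f(4)=-122, f(5)=-404, f(6)=-1334, f(7)=-4406, f(8)=-14552, f(9)=-48062, f(10)=-158738, f(11)=-524276, f(12)=-1731566, f(13)=-5718974, f(14)=-18888488, f(15)=-62384438, f(16)=-206041802, f(17)=-680509844; answer -680509844
Step 2: S1 = -680509844; d = 12; cross terms: (-33*-18 - 12*6)=522, (12*38 - -4*-18)=384, (-4*32 - -21*38)=670, (-21*6 - -33*32)=930; twice the area = |2506| = 2506; area = 1253; answer 1253
Step 3: S2 = 1253; threaded value p + q = 1254; r = 11784; 11784 = 2^3 * 3 * 491; sigma = (1 + 2 + 4 + 8) * (1 + 3) * (1 + 491) = 15 * 4 * 492 = 29520; answer 29520

29520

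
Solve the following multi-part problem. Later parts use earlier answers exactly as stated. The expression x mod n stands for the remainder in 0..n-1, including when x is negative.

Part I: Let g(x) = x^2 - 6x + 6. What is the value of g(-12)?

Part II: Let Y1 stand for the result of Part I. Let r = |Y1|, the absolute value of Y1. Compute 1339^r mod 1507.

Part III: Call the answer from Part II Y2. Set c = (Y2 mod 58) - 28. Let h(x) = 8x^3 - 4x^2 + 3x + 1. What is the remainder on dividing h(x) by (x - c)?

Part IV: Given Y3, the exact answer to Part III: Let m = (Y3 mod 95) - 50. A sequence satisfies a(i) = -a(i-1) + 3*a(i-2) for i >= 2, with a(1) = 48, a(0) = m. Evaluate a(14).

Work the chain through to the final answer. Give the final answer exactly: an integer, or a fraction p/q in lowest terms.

Part I: 1*(-12)^2 - 6*(-12)^1 + 6 = (144) + (72) + (6) = 222; answer 222
Part II: Y1 = 222; r = 222; squarings mod 1507: 1339^1=1339, 1339^2=1098, 1339^4=4, 1339^8=16, 1339^16=256, 1339^32=735, 1339^64=719, 1339^128=60; 1339^222 = 1339^2 * 1339^4 * 1339^8 * 1339^16 * 1339^64 * 1339^128 = 1406 (mod 1507); answer 1406
Part III: Y2 = 1406; c = -14; remainder = value at the root: 8*(-14)^3 - 4*(-14)^2 + 3*(-14)^1 + 1 = (-21952) + (-784) + (-42) + (1) = -22777; answer -22777
Part IV: Y3 = -22777; m = -27; a(2) = -1*(48) + 3*(-27) = -129; iterating: a(2)=-129, a(3)=273, a(4)=-660, a(5)=1479, a(6)=-3459, a(7)=7896, a(8)=-18273, a(9)=41961, a(10)=-96780, a(11)=222663, a(12)=-513003, a(13)=1180992, a(14)=-2720001; answer -2720001

-2720001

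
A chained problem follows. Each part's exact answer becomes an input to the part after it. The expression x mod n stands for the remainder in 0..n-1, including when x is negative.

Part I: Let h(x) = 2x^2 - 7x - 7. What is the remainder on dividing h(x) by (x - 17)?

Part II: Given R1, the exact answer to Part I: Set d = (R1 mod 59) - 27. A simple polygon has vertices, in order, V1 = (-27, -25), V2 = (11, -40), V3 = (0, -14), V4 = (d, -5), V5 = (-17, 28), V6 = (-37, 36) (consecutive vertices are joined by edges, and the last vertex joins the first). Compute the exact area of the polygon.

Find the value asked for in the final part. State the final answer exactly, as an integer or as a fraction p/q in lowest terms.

Part I: remainder = value at the root: 2*(17)^2 - 7*(17)^1 - 7 = (578) + (-119) + (-7) = 452; answer 452
Part II: R1 = 452; d = 12; cross terms: (-27*-40 - 11*-25)=1355, (11*-14 - 0*-40)=-154, (0*-5 - 12*-14)=168, (12*28 - -17*-5)=251, (-17*36 - -37*28)=424, (-37*-25 - -27*36)=1897; twice the area = |3941| = 3941; area = 3941/2; answer 3941/2

3941/2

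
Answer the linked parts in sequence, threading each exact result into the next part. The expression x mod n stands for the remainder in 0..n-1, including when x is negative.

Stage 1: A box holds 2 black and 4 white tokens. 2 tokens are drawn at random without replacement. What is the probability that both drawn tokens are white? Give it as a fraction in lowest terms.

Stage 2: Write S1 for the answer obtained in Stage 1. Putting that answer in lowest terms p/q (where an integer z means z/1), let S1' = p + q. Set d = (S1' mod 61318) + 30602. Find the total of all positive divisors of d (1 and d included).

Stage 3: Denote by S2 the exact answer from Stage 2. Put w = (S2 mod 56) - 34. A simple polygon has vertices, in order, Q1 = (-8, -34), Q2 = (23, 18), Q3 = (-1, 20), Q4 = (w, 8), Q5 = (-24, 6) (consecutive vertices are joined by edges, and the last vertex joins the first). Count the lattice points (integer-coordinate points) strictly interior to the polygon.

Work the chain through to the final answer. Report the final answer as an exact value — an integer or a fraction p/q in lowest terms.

1034

Stage 1: total draws C(6,2) = 15; favorable C(4,2) = 6; P = 2/5; answer 2/5
Stage 2: S1 = 2/5; threaded value p + q = 7; d = 30609; 30609 = 3^2 * 19 * 179; sigma = (1 + 3 + 9) * (1 + 19) * (1 + 179) = 13 * 20 * 180 = 46800; answer 46800
Stage 3: S2 = 46800; w = 6; cross terms: (-8*18 - 23*-34)=638, (23*20 - -1*18)=478, (-1*8 - 6*20)=-128, (6*6 - -24*8)=228, (-24*-34 - -8*6)=864; twice the area = |2080| = 2080; area = 1040; boundary points = 1 + 2 + 1 + 2 + 8 = 14; strictly interior points = area - boundary/2 + 1 = 1034; answer 1034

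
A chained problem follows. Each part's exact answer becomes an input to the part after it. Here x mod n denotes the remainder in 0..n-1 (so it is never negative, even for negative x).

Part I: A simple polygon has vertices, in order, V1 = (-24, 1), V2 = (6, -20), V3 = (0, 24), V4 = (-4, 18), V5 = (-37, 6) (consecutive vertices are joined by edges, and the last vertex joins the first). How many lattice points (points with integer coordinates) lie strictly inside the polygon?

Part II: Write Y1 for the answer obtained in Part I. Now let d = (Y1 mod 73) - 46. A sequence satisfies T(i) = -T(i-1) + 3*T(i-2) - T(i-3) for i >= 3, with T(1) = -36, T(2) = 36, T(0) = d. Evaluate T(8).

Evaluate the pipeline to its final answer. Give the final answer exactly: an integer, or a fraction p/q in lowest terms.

11544

Part I: cross terms: (-24*-20 - 6*1)=474, (6*24 - 0*-20)=144, (0*18 - -4*24)=96, (-4*6 - -37*18)=642, (-37*1 - -24*6)=107; twice the area = |1463| = 1463; area = 1463/2; boundary points = 3 + 2 + 2 + 3 + 1 = 11; strictly interior points = area - boundary/2 + 1 = 727; answer 727
Part II: Y1 = 727; d = 24; T(3) = -1*(36) + 3*(-36) - 1*(24) = -168; iterating: T(3)=-168, T(4)=312, T(5)=-852, T(6)=1956, T(7)=-4824, T(8)=11544; answer 11544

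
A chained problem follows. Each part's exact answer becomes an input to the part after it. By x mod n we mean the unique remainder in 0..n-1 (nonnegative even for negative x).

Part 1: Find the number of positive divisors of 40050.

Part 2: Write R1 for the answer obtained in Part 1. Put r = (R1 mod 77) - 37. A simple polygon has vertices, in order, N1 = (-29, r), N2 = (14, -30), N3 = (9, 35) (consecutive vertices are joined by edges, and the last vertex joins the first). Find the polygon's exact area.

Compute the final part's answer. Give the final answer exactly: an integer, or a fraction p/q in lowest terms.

1325

Part 1: 40050 = 2 * 3^2 * 5^2 * 89; number of divisors = (1+1) * (2+1) * (2+1) * (1+1) = 36; answer 36
Part 2: R1 = 36; r = -1; cross terms: (-29*-30 - 14*-1)=884, (14*35 - 9*-30)=760, (9*-1 - -29*35)=1006; twice the area = |2650| = 2650; area = 1325; answer 1325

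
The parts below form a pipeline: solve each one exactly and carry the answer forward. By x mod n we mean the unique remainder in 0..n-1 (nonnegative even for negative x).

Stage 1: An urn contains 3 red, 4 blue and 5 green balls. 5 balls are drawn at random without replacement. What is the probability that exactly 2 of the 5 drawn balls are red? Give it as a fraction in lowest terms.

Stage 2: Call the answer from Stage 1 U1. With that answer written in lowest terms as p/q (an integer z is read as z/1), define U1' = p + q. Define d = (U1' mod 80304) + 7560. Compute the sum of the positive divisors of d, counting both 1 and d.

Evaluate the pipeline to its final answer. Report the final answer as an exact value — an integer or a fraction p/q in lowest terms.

Stage 1: total draws C(12,5) = 792; favorable C(3,2)*C(9,3) = 252; P = 7/22; answer 7/22
Stage 2: U1 = 7/22; threaded value p + q = 29; d = 7589; 7589 is prime, so its only divisors are 1 and 7589; sigma = 1 + 7589 = 7590; answer 7590

7590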